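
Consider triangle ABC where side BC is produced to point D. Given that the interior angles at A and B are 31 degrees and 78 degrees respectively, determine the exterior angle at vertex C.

The interior angle at C is 180 - 31 - 78 = 71 degrees.
The exterior angle and interior angle at C are supplementary:
Exterior angle = 180 - 71 = 109 degrees.

109 degrees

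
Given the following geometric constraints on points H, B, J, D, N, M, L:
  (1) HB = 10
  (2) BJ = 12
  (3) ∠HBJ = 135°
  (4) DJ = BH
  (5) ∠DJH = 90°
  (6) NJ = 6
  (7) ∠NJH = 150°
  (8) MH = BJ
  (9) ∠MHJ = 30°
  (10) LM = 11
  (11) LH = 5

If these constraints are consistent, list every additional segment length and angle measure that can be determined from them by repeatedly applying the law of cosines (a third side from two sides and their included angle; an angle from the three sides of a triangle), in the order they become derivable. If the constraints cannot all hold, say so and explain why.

The constraints are consistent. Derivable facts, in order:
After 1 step:
- HJ ≈ 20.34
- ∠HLM = 88.96°
- ∠HML = 24.62°
- ∠LHM = 66.42°
After 2 steps:
- HD ≈ 22.67
- HN ≈ 25.71
- JM ≈ 11.62
- ∠BHJ = 24.66°
- ∠BJH = 20.34°
After 3 steps:
- ∠DHJ = 26.18°
- ∠HDJ = 63.82°
- ∠HJM = 31.1°
- ∠HMJ = 118.9°
- ∠HNJ = 23.3°
- ∠JHN = 6.7°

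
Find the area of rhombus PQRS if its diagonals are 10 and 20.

Area of a rhombus = (d1 * d2) / 2
Area = (10 * 20) / 2
Area = 200 / 2
Area = 100

100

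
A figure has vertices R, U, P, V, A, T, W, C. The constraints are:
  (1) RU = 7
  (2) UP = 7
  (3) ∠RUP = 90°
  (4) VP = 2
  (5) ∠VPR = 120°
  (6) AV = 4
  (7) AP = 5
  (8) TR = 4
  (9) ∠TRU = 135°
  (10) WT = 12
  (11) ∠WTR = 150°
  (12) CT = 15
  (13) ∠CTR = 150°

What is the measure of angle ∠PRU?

Step 1: By the law of cosines on triangle RUP: RP² = 7² + 7² − 2·7·7·cos(90°) = 98, so RP = 7·√2.
Step 2: By the inverse law of cosines on triangle PRU: cos(∠PRU) = ((7·√2)² + 7² − 7²) / (2·7·√2·7) = 98/138.59 = 0.7071, so ∠PRU = 45°.

Therefore, the measure of angle ∠PRU = 45°.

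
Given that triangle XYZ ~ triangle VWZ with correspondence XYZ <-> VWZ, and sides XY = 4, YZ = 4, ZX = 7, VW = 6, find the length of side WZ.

k = 6/4 = 3/2. WZ = 3/2 * 4 = 6.

6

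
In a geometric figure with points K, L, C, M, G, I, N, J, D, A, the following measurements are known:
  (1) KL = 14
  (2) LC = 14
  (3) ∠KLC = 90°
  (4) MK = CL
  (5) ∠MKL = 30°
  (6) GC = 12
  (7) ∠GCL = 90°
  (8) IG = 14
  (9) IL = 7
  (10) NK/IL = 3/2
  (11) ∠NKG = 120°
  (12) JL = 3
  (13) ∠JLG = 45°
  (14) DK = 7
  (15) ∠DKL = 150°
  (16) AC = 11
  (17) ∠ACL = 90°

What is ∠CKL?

Step 1: By the law of cosines on triangle KLC: KC² = 14² + 14² − 2·14·14·cos(90°) = 392, so KC = 14·√2.
Step 2: By the inverse law of cosines on triangle CKL: cos(∠CKL) = ((14·√2)² + 14² − 14²) / (2·14·√2·14) = 392/554.37 = 0.7071, so ∠CKL = 45°.

Therefore, the measure of angle ∠CKL = 45°.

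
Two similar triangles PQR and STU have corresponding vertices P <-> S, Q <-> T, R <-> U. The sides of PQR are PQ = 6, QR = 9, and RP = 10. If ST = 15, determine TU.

k = 15/6 = 5/2. TU = 5/2 * 9 = 45/2.

45/2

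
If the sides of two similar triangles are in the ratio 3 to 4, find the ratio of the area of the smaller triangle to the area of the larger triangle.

The ratio of areas of similar triangles equals the square of the side ratio.
Side ratio = 3:4
Area ratio = (3/4)^2 = 9/16 = 9:16

9:16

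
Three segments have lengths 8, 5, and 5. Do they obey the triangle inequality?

For three segments to close into a triangle, no single side can be as long as the other two combined.
The longest side is 8, and 5 + 5 = 10 > 8.
A triangle can be formed.

Yes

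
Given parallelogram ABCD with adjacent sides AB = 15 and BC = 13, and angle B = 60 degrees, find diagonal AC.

The diagonal of a parallelogram can be found by treating two adjacent sides and the diagonal as a triangle.
Applying the law of cosines with sides 15, 13 and included angle 60°:
d^2 = 225 + 169 - 390*cos(60°) = 199
d = sqrt(199)

sqrt(199)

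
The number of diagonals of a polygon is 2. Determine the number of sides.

Using d = n(n - 3)/2, we solve 2 = n(n - 3)/2.
So n(n - 3) = 4.
Testing n = 4: 4 * 1 = 4 = 4. Correct.
The polygon has 4 sides.

4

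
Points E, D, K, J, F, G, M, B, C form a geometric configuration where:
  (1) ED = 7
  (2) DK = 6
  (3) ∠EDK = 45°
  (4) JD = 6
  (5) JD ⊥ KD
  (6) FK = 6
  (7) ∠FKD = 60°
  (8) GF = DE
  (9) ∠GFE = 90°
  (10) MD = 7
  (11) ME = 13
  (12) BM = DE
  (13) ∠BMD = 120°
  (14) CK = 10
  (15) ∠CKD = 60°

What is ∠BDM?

From the given relations: BM = DE = 7.
Step 1: By the law of cosines on triangle DMB: DB² = 7² + 7² − 2·7·7·cos(120°) = 147, so DB = 7·√3.
Step 2: By the inverse law of cosines on triangle BDM: cos(∠BDM) = ((7·√3)² + 7² − 7²) / (2·7·√3·7) = 147/169.74 = 0.866, so ∠BDM = 30°.

Therefore, the measure of angle ∠BDM = 30°.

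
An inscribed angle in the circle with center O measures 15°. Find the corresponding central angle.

By the inscribed angle theorem, the central angle is twice the inscribed angle.
Central angle = 2 × 15° = 30°

30°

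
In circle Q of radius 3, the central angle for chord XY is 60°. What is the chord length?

Chord length = 2r sin(θ/2)
= 2 × 3 × sin(60°/2)
= 2 × 3 × sin(30°)
= 3

3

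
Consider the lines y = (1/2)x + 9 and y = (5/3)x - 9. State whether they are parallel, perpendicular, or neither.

Slope of line 1: m1 = 1/2
Slope of line 2: m2 = 5/3
m1 != m2 (1/2 != 5/3), so not parallel.
m1 * m2 = (1/2) * (5/3) = 5/6 != -1, so not perpendicular.
The lines are neither parallel nor perpendicular.

Neither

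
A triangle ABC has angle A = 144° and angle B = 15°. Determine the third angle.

By the triangle angle sum property, the three interior angles of any triangle add up to 180°.
We know angle A = 144° and angle B = 15°, so their sum is 159°.
Therefore angle C = 180° - 159° = 21°.

21 degrees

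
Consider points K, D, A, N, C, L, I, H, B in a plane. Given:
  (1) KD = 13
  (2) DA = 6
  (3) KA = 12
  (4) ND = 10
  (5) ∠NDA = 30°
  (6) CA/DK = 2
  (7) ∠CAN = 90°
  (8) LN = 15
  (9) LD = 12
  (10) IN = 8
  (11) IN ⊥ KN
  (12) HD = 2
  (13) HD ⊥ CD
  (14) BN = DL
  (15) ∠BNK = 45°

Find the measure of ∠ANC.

From the given relations: CA = 2·DK = 2·13 = 26.
Step 1: By the law of cosines on triangle NDA: NA² = 10² + 6² − 2·10·6·cos(30°) = 32.08, so NA ≈ 5.66.
Step 2: By the law of cosines on triangle NAC: NC² = 5.66² + 26² − 2·5.66·26·cos(90°) = 708.08, so NC ≈ 26.61.
Step 3: By the inverse law of cosines on triangle ANC: cos(∠ANC) = (5.66² + 26.61² − 26²) / (2·5.66·26.61) = 64.15/301.42 = 0.2128, so ∠ANC = 77.71°.

Therefore, the measure of angle ∠ANC = 77.71°.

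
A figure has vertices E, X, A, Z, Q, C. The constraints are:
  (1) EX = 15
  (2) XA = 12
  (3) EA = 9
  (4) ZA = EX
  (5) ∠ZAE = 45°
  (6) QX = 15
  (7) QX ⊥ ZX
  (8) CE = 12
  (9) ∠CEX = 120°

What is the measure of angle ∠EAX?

Step 1: By the inverse law of cosines on triangle EAX: cos(∠EAX) = (9² + 12² − 15²) / (2·9·12) = 0/216 = 0, so ∠EAX = 90°.

Therefore, the measure of angle ∠EAX = 90°.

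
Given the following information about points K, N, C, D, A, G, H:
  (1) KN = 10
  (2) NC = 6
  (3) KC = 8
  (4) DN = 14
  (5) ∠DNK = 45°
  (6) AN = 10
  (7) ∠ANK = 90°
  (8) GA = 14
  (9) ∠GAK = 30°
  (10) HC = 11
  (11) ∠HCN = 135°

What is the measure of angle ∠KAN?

Step 1: By the law of cosines on triangle ANK: AK² = 10² + 10² − 2·10·10·cos(90°) = 200, so AK = 10·√2.
Step 2: By the inverse law of cosines on triangle KAN: cos(∠KAN) = ((10·√2)² + 10² − 10²) / (2·10·√2·10) = 200/282.84 = 0.7071, so ∠KAN = 45°.

Therefore, the measure of angle ∠KAN = 45°.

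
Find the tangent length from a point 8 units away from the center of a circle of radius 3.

Let T be the point of tangency. Then OT ⊥ PT (radius ⊥ tangent).
In right triangle OTP: OP² = OT² + PT²
8² = 3² + PT²
PT² = 55, PT = sqrt(55)

sqrt(55)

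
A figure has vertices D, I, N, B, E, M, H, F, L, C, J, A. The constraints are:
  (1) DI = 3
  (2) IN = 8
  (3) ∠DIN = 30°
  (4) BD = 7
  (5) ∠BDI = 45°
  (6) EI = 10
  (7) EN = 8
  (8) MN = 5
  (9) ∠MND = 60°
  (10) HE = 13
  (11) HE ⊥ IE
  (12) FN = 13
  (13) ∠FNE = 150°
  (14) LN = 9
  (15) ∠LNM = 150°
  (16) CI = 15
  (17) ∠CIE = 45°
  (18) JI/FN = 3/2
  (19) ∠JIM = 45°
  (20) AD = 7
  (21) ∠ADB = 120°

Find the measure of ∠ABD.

Step 1: By the law of cosines on triangle BDA: BA² = 7² + 7² − 2·7·7·cos(120°) = 147, so BA = 7·√3.
Step 2: By the inverse law of cosines on triangle ABD: cos(∠ABD) = ((7·√3)² + 7² − 7²) / (2·7·√3·7) = 147/169.74 = 0.866, so ∠ABD = 30°.

Therefore, the measure of angle ∠ABD = 30°.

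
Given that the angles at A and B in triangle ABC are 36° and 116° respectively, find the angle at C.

Let angle C = x. Then 36 + 116 + x = 180.
x = 180 - 152 = 28 degrees.

28 degrees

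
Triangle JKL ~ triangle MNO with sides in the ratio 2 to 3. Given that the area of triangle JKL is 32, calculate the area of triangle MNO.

The ratio of areas of similar triangles = (side ratio)^2.
Side ratio = 2:3, so area ratio = 4:9.
Area of MNO / Area of JKL = 9/4
Area of MNO = 32 * 9/4 = 72

72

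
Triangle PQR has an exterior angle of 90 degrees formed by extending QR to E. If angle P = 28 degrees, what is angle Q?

By the exterior angle theorem: exterior angle = sum of remote interior angles.
90 = 28 + angle Q
angle Q = 90 - 28 = 62 degrees

62 degrees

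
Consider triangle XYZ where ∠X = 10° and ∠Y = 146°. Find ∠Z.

angle Z = 180 - 10 - 146 = 24 degrees.

24 degrees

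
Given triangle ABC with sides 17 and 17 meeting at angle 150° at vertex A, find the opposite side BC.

When two sides and the included angle are known, the law of cosines gives the third side.
c^2 = a^2 + b^2 - 2ab cos(C) generalizes the Pythagorean theorem to non-right triangles.
Here: BC^2 = 289 + 289 - 578*(-sqrt(3)/2) = 289*sqrt(3) + 578
BC = 17*sqrt(sqrt(3) + 2)

17*sqrt(sqrt(3) + 2)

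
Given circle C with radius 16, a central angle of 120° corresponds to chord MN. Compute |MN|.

Chord length = 2r sin(θ/2)
= 2 × 16 × sin(120°/2)
= 2 × 16 × sin(60°)
= 16*sqrt(3)

16*sqrt(3)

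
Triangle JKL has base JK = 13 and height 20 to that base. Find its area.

Area = (1/2)(13)(20) = 130

130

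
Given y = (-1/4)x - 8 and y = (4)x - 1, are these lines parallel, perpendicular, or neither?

Slope of line 1: m1 = -1/4
Slope of line 2: m2 = 4
m1 * m2 = -1, so perpendicular.

Perpendicular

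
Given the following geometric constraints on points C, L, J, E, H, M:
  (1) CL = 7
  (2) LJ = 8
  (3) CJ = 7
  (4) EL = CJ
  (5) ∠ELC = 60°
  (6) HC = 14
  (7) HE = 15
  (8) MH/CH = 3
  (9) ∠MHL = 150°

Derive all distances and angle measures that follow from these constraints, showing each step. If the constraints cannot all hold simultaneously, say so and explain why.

The constraints are consistent.

From the given relations:
  EL = CJ = 7
  MH = 3·CH = 3·14 = 42

Step 1: From CL = 7, LE = 7, and ∠CLE = 60°, by the law of cosines:
  CE² = CL² + LE² - 2·CL·LE·cos(60°) = 49 + 49 - 49 = 49
  CE = 7

Step 2: From CJ = 7, CL = 7, JL = 8, by the inverse law of cosines:
  cos(∠JCL) = (CJ² + CL² - JL²) / (2·CJ·CL)
  ∠JCL = 69.7°

Step 3: From LC = 7, LJ = 8, CJ = 7, by the inverse law of cosines:
  cos(∠CLJ) = (LC² + LJ² - CJ²) / (2·LC·LJ)
  ∠CLJ = 55.15°

Step 4: From JC = 7, JL = 8, CL = 7, by the inverse law of cosines:
  cos(∠CJL) = (JC² + JL² - CL²) / (2·JC·JL)
  ∠CJL = 55.15°

Step 5: From CE = 7, CH = 14, EH = 15, by the inverse law of cosines:
  cos(∠ECH) = (CE² + CH² - EH²) / (2·CE·CH)
  ∠ECH = 84.14°

Step 6: From CE = 7, CL = 7, EL = 7, by the inverse law of cosines:
  cos(∠ECL) = (CE² + CL² - EL²) / (2·CE·CL)
  ∠ECL = 60°

Step 7: From EC = 7, EH = 15, CH = 14, by the inverse law of cosines:
  cos(∠CEH) = (EC² + EH² - CH²) / (2·EC·EH)
  ∠CEH = 68.2°

Step 8: From EC = 7, EL = 7, CL = 7, by the inverse law of cosines:
  cos(∠CEL) = (EC² + EL² - CL²) / (2·EC·EL)
  ∠CEL = 60°

Step 9: From HC = 14, HE = 15, CE = 7, by the inverse law of cosines:
  cos(∠CHE) = (HC² + HE² - CE²) / (2·HC·HE)
  ∠CHE = 27.66°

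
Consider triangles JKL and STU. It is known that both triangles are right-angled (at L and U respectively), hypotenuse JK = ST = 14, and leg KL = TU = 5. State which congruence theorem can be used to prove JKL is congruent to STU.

The given information matches HL: The hypotenuse and one leg of two right triangles are equal (Hypotenuse-Leg).

HL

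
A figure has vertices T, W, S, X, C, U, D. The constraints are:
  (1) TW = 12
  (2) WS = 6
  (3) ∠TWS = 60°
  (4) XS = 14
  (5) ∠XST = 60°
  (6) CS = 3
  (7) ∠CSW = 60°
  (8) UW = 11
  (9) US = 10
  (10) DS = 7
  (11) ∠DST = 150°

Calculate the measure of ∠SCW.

Step 1: By the law of cosines on triangle CSW: CW² = 3² + 6² − 2·3·6·cos(60°) = 27, so CW = 3·√3.
Step 2: By the inverse law of cosines on triangle SCW: cos(∠SCW) = (3² + (3·√3)² − 6²) / (2·3·3·√3) = 0/31.18 = 0, so ∠SCW = 90°.

Therefore, the measure of angle ∠SCW = 90°.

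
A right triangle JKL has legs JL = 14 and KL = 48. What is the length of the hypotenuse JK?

In a right triangle, the square of the hypotenuse equals the sum of the squares of the two legs.
The legs are 14 and 48, so the hypotenuse = sqrt(196 + 2304) = sqrt(2500) = 50.

50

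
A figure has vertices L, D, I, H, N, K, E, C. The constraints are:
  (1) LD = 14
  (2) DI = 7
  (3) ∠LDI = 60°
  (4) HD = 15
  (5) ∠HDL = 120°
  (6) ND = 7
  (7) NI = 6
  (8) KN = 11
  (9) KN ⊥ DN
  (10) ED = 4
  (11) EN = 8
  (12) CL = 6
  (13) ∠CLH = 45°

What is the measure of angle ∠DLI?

Step 1: By the law of cosines on triangle LDI: LI² = 14² + 7² − 2·14·7·cos(60°) = 147, so LI = 7·√3.
Step 2: By the inverse law of cosines on triangle DLI: cos(∠DLI) = (14² + (7·√3)² − 7²) / (2·14·7·√3) = 294/339.48 = 0.866, so ∠DLI = 30°.

Therefore, the measure of angle ∠DLI = 30°.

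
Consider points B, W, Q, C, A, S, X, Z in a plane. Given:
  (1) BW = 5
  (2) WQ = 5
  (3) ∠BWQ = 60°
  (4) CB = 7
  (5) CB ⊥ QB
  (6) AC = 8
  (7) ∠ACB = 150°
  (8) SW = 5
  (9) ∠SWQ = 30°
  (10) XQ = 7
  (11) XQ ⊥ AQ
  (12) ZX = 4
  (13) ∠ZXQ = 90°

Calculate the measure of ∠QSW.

Step 1: By the law of cosines on triangle SWQ: SQ² = 5² + 5² − 2·5·5·cos(30°) = 6.7, so SQ ≈ 2.59.
Step 2: By the inverse law of cosines on triangle QSW: cos(∠QSW) = (2.59² + 5² − 5²) / (2·2.59·5) = 6.7/25.88 = 0.2588, so ∠QSW = 75°.

Therefore, the measure of angle ∠QSW = 75°.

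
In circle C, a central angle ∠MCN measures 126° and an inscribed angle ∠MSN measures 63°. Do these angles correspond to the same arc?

By the inscribed angle theorem, if both angles subtend the same arc, the inscribed angle must be half the central angle.
Half of 126° = 63°, which equals the given inscribed angle of 63°.
Therefore, yes, they correspond to the same arc.

Yes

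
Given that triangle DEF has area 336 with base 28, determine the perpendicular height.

Rearranging the area formula Area = (1/2) * base * height:
height = 2 * Area / base = 2 * 336 / 28 = 24.

24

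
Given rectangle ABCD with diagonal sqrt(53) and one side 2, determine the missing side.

The diagonal of a rectangle forms a right triangle with the two sides.
Rearranging the Pythagorean theorem: missing side = sqrt(d^2 - known^2).
= sqrt(53 - 4) = sqrt(49) = 7.

7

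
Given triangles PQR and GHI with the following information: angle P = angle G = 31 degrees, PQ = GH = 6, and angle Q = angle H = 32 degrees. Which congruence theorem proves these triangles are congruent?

The given information matches ASA: Two pairs of corresponding angles and the included side are equal (Angle-Side-Angle).

ASA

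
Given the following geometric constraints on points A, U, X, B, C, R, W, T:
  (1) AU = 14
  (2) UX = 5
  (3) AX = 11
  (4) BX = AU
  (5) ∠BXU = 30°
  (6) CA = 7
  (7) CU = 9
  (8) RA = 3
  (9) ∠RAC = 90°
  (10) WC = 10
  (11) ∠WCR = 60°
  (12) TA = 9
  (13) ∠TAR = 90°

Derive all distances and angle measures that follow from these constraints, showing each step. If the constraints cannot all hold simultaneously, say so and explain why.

The constraints are consistent.

From the given relations:
  BX = AU = 14

Step 1: From UX = 5, XB = 14, and ∠UXB = 30°, by the law of cosines:
  UB² = UX² + XB² - 2·UX·XB·cos(30°) = 25 + 196 - 121.2 = 99.76
  UB ≈ 9.99

Step 2: From CA = 7, AR = 3, and ∠CAR = 90°, by the law of cosines:
  CR² = CA² + AR² - 2·CA·AR·cos(90°) = 49 + 9 - 0 = 58
  CR = √58

Step 3: From RA = 3, AT = 9, and ∠RAT = 90°, by the law of cosines:
  RT² = RA² + AT² - 2·RA·AT·cos(90°) = 9 + 81 - 0 = 90
  RT = 3·√10

Step 4: From AC = 7, AU = 14, CU = 9, by the inverse law of cosines:
  cos(∠CAU) = (AC² + AU² - CU²) / (2·AC·AU)
  ∠CAU = 33.2°

Step 5: From AU = 14, AX = 11, UX = 5, by the inverse law of cosines:
  cos(∠UAX) = (AU² + AX² - UX²) / (2·AU·AX)
  ∠UAX = 18.55°

Step 6: From UA = 14, UC = 9, AC = 7, by the inverse law of cosines:
  cos(∠AUC) = (UA² + UC² - AC²) / (2·UA·UC)
  ∠AUC = 25.21°

Step 7: From UA = 14, UX = 5, AX = 11, by the inverse law of cosines:
  cos(∠AUX) = (UA² + UX² - AX²) / (2·UA·UX)
  ∠AUX = 44.42°

Step 8: From XA = 11, XU = 5, AU = 14, by the inverse law of cosines:
  cos(∠AXU) = (XA² + XU² - AU²) / (2·XA·XU)
  ∠AXU = 117.04°

Step 9: From CA = 7, CU = 9, AU = 14, by the inverse law of cosines:
  cos(∠ACU) = (CA² + CU² - AU²) / (2·CA·CU)
  ∠ACU = 121.59°

Step 10: From RC = √58, CW = 10, and ∠RCW = 60°, by the law of cosines:
  RW² = RC² + CW² - 2·RC·CW·cos(60°) = 58 + 100 - 76.16 = 81.84
  RW ≈ 9.05

Step 11: From UB = 9.99, UX = 5, BX = 14, by the inverse law of cosines:
  cos(∠BUX) = (UB² + UX² - BX²) / (2·UB·UX)
  ∠BUX = 135.5°

Step 12: From BU = 9.99, BX = 14, UX = 5, by the inverse law of cosines:
  cos(∠UBX) = (BU² + BX² - UX²) / (2·BU·BX)
  ∠UBX = 14.5°

Step 13: From CA = 7, CR = √58, AR = 3, by the inverse law of cosines:
  cos(∠ACR) = (CA² + CR² - AR²) / (2·CA·CR)
  ∠ACR = 23.2°

Step 14: From RA = 3, RC = √58, AC = 7, by the inverse law of cosines:
  cos(∠ARC) = (RA² + RC² - AC²) / (2·RA·RC)
  ∠ARC = 66.8°

Step 15: From RA = 3, RT = 3·√10, AT = 9, by the inverse law of cosines:
  cos(∠ART) = (RA² + RT² - AT²) / (2·RA·RT)
  ∠ART = 71.57°

Step 16: From TA = 9, TR = 3·√10, AR = 3, by the inverse law of cosines:
  cos(∠ATR) = (TA² + TR² - AR²) / (2·TA·TR)
  ∠ATR = 18.43°

Step 17: From RC = √58, RW = 9.05, CW = 10, by the inverse law of cosines:
  cos(∠CRW) = (RC² + RW² - CW²) / (2·RC·RW)
  ∠CRW = 73.19°

Step 18: From WC = 10, WR = 9.05, CR = √58, by the inverse law of cosines:
  cos(∠CWR) = (WC² + WR² - CR²) / (2·WC·WR)
  ∠CWR = 46.81°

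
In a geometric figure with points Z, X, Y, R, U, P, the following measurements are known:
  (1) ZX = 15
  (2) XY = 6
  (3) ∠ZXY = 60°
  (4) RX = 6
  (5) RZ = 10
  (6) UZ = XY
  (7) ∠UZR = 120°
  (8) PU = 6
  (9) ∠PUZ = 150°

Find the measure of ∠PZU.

From the given relations: UZ = XY = 6.
Step 1: By the law of cosines on triangle ZUP: ZP² = 6² + 6² − 2·6·6·cos(150°) = 134.35, so ZP ≈ 11.59.
Step 2: By the inverse law of cosines on triangle PZU: cos(∠PZU) = (11.59² + 6² − 6²) / (2·11.59·6) = 134.35/139.09 = 0.9659, so ∠PZU = 15°.

Therefore, the measure of angle ∠PZU = 15°.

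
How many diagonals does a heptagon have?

The number of diagonals in an n-gon is n(n - 3)/2.
For n = 7: 7(7 - 3)/2 = 7 × 4 / 2 = 14.

14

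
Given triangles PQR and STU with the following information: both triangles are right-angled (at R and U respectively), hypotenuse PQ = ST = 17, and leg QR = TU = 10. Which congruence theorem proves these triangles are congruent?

Consider the given information: both triangles are right-angled (at R and U respectively), hypotenuse PQ = ST = 17, and leg QR = TU = 10
This is not SSS or SAS: SSS requires all three pairs of sides, but we don't have that. SAS requires two sides and the included angle between them.
The correct criterion is HL. The hypotenuse and one leg of two right triangles are equal (Hypotenuse-Leg).

HL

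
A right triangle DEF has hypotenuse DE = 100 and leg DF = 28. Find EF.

Rearranging the Pythagorean theorem to solve for the unknown leg:
leg^2 = hypotenuse^2 - known_leg^2 = 10000 - 784 = 9216
leg = sqrt(9216) = 96.

96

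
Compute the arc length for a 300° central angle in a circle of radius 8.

The full circumference is 2πr = 2π(8) = 16*pi.
The arc spans 300° out of 360°, which is a fraction of 5/6.
Arc length = 16*pi × 5/6 = 40*pi/3.

40*pi/3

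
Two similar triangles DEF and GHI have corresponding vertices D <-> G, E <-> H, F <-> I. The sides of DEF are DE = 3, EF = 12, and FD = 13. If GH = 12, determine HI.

k = 12/3 = 4. HI = 4 * 12 = 48.

48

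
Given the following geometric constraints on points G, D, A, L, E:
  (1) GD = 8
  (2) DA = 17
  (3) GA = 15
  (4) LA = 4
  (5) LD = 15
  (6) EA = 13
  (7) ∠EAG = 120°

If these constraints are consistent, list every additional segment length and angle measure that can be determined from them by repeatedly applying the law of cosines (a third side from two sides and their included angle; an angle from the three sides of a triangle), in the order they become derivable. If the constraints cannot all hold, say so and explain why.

The constraints are consistent. Derivable facts, in order:
After 1 step:
- GE ≈ 24.27
- ∠ADG = 61.93°
- ∠ADL = 12.45°
- ∠AGD = 90°
- ∠ALD = 113.58°
- ∠DAG = 28.07°
- ∠DAL = 53.97°
After 2 steps:
- ∠AEG = 32.36°
- ∠AGE = 27.64°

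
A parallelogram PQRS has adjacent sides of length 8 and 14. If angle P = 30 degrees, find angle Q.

Consecutive angles are supplementary: angle Q = 180 - 30 = 150 degrees.

150 degrees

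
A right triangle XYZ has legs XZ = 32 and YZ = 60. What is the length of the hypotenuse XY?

In a right triangle, the square of the hypotenuse equals the sum of the squares of the two legs.
The legs are 32 and 60, so the hypotenuse = sqrt(1024 + 3600) = sqrt(4624) = 68.

68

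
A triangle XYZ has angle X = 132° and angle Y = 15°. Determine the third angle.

Let angle Z = x. Then 132 + 15 + x = 180.
x = 180 - 147 = 33 degrees.

33 degrees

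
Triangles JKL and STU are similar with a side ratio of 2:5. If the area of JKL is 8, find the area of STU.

The ratio of areas of similar triangles = (side ratio)^2.
Side ratio = 2:5, so area ratio = 4:25.
Area of STU / Area of JKL = 25/4
Area of STU = 8 * 25/4 = 50

50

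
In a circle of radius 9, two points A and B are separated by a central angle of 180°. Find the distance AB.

Chord length = 2r sin(θ/2)
= 2 × 9 × sin(180°/2)
= 2 × 9 × sin(90°)
= 18

18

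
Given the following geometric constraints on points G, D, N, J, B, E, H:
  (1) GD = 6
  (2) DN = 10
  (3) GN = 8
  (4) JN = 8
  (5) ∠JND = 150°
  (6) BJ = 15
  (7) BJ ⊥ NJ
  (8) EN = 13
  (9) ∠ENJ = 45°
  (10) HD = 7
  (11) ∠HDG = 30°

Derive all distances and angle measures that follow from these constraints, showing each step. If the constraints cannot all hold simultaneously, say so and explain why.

The constraints are consistent.

Step 1: From GD = 6, DH = 7, and ∠GDH = 30°, by the law of cosines:
  GH² = GD² + DH² - 2·GD·DH·cos(30°) = 36 + 49 - 72.75 = 12.25
  GH ≈ 3.5

Step 2: From DN = 10, NJ = 8, and ∠DNJ = 150°, by the law of cosines:
  DJ² = DN² + NJ² - 2·DN·NJ·cos(150°) = 100 + 64 + 138.6 = 302.6
  DJ ≈ 17.39

Step 3: From NJ = 8, JB = 15, and ∠NJB = 90°, by the law of cosines:
  NB² = NJ² + JB² - 2·NJ·JB·cos(90°) = 64 + 225 - 0 = 289
  NB = 17

Step 4: From JN = 8, NE = 13, and ∠JNE = 45°, by the law of cosines:
  JE² = JN² + NE² - 2·JN·NE·cos(45°) = 64 + 169 - 147.1 = 85.92
  JE ≈ 9.27

Step 5: From GD = 6, GN = 8, DN = 10, by the inverse law of cosines:
  cos(∠DGN) = (GD² + GN² - DN²) / (2·GD·GN)
  ∠DGN = 90°

Step 6: From DG = 6, DN = 10, GN = 8, by the inverse law of cosines:
  cos(∠GDN) = (DG² + DN² - GN²) / (2·DG·DN)
  ∠GDN = 53.13°

Step 7: From ND = 10, NG = 8, DG = 6, by the inverse law of cosines:
  cos(∠DNG) = (ND² + NG² - DG²) / (2·ND·NG)
  ∠DNG = 36.87°

Step 8: From GD = 6, GH = 3.5, DH = 7, by the inverse law of cosines:
  cos(∠DGH) = (GD² + GH² - DH²) / (2·GD·GH)
  ∠DGH = 91.02°

Step 9: From DJ = 17.39, DN = 10, JN = 8, by the inverse law of cosines:
  cos(∠JDN) = (DJ² + DN² - JN²) / (2·DJ·DN)
  ∠JDN = 13.29°

Step 10: From NB = 17, NJ = 8, BJ = 15, by the inverse law of cosines:
  cos(∠BNJ) = (NB² + NJ² - BJ²) / (2·NB·NJ)
  ∠BNJ = 61.93°

Step 11: From JD = 17.39, JN = 8, DN = 10, by the inverse law of cosines:
  cos(∠DJN) = (JD² + JN² - DN²) / (2·JD·JN)
  ∠DJN = 16.71°

Step 12: From JE = 9.27, JN = 8, EN = 13, by the inverse law of cosines:
  cos(∠EJN) = (JE² + JN² - EN²) / (2·JE·JN)
  ∠EJN = 97.39°

Step 13: From BJ = 15, BN = 17, JN = 8, by the inverse law of cosines:
  cos(∠JBN) = (BJ² + BN² - JN²) / (2·BJ·BN)
  ∠JBN = 28.07°

Step 14: From EJ = 9.27, EN = 13, JN = 8, by the inverse law of cosines:
  cos(∠JEN) = (EJ² + EN² - JN²) / (2·EJ·EN)
  ∠JEN = 37.61°

Step 15: From HD = 7, HG = 3.5, DG = 6, by the inverse law of cosines:
  cos(∠DHG) = (HD² + HG² - DG²) / (2·HD·HG)
  ∠DHG = 58.98°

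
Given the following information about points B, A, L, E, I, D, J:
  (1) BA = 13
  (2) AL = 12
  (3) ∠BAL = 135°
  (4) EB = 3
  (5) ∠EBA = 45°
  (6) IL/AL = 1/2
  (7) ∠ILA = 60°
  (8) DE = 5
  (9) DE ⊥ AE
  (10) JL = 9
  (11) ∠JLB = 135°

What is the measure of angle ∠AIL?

From the given relations: IL = 1/2·AL = 1/2·12 = 6.
Step 1: By the law of cosines on triangle ILA: IA² = 6² + 12² − 2·6·12·cos(60°) = 108, so IA = 6·√3.
Step 2: By the inverse law of cosines on triangle AIL: cos(∠AIL) = ((6·√3)² + 6² − 12²) / (2·6·√3·6) = 0/124.71 = 0, so ∠AIL = 90°.

Therefore, the measure of angle ∠AIL = 90°.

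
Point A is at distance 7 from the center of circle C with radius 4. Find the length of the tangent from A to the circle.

tangent = √(d² - r²) = √(7² - 4²) = √(49 - 16) = √33 = sqrt(33)

sqrt(33)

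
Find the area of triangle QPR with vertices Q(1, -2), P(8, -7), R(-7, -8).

Shoelace: Area = (1/2)|1(-7--8) + 8(-8--2) + -7(-2--7)| = (1/2)(82) = 41

41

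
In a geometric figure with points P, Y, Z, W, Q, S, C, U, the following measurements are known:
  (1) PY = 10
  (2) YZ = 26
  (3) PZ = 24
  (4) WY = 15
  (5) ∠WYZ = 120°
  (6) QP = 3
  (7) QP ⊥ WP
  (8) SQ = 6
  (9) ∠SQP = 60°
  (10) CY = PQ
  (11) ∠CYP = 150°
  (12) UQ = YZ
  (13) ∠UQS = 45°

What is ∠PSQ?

Step 1: By the law of cosines on triangle SQP: SP² = 6² + 3² − 2·6·3·cos(60°) = 27, so SP = 3·√3.
Step 2: By the inverse law of cosines on triangle PSQ: cos(∠PSQ) = ((3·√3)² + 6² − 3²) / (2·3·√3·6) = 54/62.35 = 0.866, so ∠PSQ = 30°.

Therefore, the measure of angle ∠PSQ = 30°.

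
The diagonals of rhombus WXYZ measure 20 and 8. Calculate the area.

The diagonals of a rhombus divide it into four right triangles.
Each triangle has legs 20/ 2 = 10 and 8/2 = 4, so each has area (1/2)*10*4 = 20.
Four such triangles give total area = (d1 * d2) / 2 = 80.

80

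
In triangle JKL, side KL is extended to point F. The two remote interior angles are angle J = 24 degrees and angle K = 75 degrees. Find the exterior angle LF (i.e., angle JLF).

The interior angle at L is 180 - 24 - 75 = 81 degrees.
The exterior angle and interior angle at L are supplementary:
Exterior angle = 180 - 81 = 99 degrees.

99 degrees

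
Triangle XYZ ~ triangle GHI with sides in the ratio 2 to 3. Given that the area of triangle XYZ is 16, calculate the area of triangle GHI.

The ratio of areas of similar triangles = (side ratio)^2.
Side ratio = 2:3, so area ratio = 4:9.
Area of GHI / Area of XYZ = 9/4
Area of GHI = 16 * 9/4 = 36

36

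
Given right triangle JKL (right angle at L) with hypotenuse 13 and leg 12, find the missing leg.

Rearranging the Pythagorean theorem to solve for the unknown leg:
leg^2 = hypotenuse^2 - known_leg^2 = 169 - 144 = 25
leg = sqrt(25) = 5.

5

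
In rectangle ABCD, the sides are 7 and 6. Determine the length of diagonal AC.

Using the Pythagorean theorem:
d² = 7² + 6² = 49 + 36 = 85
d = sqrt(85)

sqrt(85)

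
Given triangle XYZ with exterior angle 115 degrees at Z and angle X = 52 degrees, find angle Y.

The exterior angle theorem states that an exterior angle equals the sum of the two non-adjacent interior angles.
So 115 = 52 + angle Y, which gives angle Y = 115 - 52 = 63 degrees.

63 degrees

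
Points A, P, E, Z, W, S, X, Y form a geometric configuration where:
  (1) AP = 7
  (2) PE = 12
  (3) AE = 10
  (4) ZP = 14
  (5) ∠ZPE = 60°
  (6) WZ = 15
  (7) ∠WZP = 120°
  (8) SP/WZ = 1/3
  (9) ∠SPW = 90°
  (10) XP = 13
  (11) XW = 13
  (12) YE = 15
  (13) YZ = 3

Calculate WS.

From the given relations: SP = 1/3·WZ = 1/3·15 = 5.
Step 1: By the law of cosines on triangle PZW: PW² = 14² + 15² − 2·14·15·cos(120°) = 631, so PW ≈ 25.12.
Step 2: By the law of cosines on triangle WPS: WS² = 25.12² + 5² − 2·25.12·5·cos(90°) = 656, so WS = 4·√41.

Therefore, the length of WS = 4·√41.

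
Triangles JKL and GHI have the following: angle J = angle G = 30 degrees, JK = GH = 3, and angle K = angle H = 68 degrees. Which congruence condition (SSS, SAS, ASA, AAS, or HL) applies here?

The given information provides:
angle J = angle G = 30 degrees, JK = GH = 3, and angle K = angle H = 68 degrees
This matches the ASA congruence theorem.
Two pairs of corresponding angles and the included side are equal (Angle-Side-Angle).

ASA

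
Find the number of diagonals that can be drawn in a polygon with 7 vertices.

Total line segments between 7 vertices = C(7,2) = 21.
Subtract the 7 sides: 21 - 7 = 14 diagonals.

14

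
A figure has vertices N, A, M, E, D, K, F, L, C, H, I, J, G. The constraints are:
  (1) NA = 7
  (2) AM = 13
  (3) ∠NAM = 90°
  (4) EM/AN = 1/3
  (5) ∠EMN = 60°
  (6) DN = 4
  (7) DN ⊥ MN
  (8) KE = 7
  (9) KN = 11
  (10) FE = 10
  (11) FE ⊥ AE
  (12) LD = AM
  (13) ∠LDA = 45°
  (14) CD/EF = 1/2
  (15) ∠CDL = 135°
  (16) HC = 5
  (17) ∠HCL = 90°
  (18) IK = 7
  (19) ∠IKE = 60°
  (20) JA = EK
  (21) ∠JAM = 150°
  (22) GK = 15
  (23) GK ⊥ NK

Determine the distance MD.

Step 1: By the law of cosines on triangle NAM: NM² = 7² + 13² − 2·7·13·cos(90°) = 218, so NM ≈ 14.76.
Step 2: By the law of cosines on triangle MND: MD² = 14.76² + 4² − 2·14.76·4·cos(90°) = 234, so MD = 3·√26.

Therefore, the length of MD = 3·√26.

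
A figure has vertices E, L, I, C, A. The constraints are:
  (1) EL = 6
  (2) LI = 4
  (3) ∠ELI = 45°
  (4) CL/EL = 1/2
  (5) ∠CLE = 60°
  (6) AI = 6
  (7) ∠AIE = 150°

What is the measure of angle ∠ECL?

From the given relations: CL = 1/2·EL = 1/2·6 = 3.
Step 1: By the law of cosines on triangle CLE: CE² = 3² + 6² − 2·3·6·cos(60°) = 27, so CE = 3·√3.
Step 2: By the inverse law of cosines on triangle ECL: cos(∠ECL) = ((3·√3)² + 3² − 6²) / (2·3·√3·3) = 0/31.18 = 0, so ∠ECL = 90°.

Therefore, the measure of angle ∠ECL = 90°.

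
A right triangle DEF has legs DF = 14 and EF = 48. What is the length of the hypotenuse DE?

By the Pythagorean theorem: DE^2 = DF^2 + EF^2
DE^2 = 14^2 + 48^2 = 196 + 2304 = 2500
DE = sqrt(2500) = 50

50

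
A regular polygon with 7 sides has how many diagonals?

Each of the 7 vertices connects to 4 non-adjacent vertices via diagonals.
Total connections = 7 × 4 = 28, but each diagonal is counted twice.
Number of diagonals = 28 / 2 = 14.

14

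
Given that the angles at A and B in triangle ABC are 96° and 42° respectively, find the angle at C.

The interior angles sum to 180°: angle C = 180 - 96 - 42 = 42°.
The triangle is obtuse (angles 96°, 42°, 42°).

42 degrees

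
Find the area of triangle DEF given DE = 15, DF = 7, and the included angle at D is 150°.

When two sides and the included angle are known, the area formula is (1/2)ab sin(C).
The height from one side to the opposite vertex is 7 sin(150°) = 7/2.
Area = (1/2) * 15 * 7/2 = 105/4.

105/4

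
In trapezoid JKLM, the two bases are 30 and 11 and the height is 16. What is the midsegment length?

midsegment = (30 + 11) / 2 = 41 / 2 = 41/2

41/2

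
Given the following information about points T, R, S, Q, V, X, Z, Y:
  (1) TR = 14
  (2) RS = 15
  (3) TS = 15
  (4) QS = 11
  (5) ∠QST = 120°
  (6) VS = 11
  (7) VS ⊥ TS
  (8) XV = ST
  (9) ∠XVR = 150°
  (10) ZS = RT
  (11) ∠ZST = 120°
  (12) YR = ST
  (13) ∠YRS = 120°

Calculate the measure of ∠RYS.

From the given relations: YR = ST = 15.
Step 1: By the law of cosines on triangle YRS: YS² = 15² + 15² − 2·15·15·cos(120°) = 675, so YS = 15·√3.
Step 2: By the inverse law of cosines on triangle RYS: cos(∠RYS) = (15² + (15·√3)² − 15²) / (2·15·15·√3) = 675/779.42 = 0.866, so ∠RYS = 30°.

Therefore, the measure of angle ∠RYS = 30°.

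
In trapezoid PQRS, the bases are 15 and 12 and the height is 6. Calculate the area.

A trapezoid's area equals the midsegment times the height.
The midsegment is (15 + 12) / 2 = 27/2.
Area = 27/2 * 6 = 81.

81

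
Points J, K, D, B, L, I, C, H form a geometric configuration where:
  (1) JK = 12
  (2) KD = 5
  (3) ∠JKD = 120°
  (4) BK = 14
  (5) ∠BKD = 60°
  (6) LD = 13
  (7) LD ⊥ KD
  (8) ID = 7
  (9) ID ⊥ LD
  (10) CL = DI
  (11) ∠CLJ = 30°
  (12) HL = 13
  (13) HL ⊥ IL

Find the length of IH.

Step 1: By the law of cosines on triangle LDI: LI² = 13² + 7² − 2·13·7·cos(90°) = 218, so LI ≈ 14.76.
Step 2: By the law of cosines on triangle ILH: IH² = 14.76² + 13² − 2·14.76·13·cos(90°) = 387, so IH = 3·√43.

Therefore, the length of IH = 3·√43.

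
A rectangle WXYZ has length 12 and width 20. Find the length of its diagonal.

d = sqrt(12^2 + 20^2) = sqrt(544) = 4*sqrt(34)

4*sqrt(34)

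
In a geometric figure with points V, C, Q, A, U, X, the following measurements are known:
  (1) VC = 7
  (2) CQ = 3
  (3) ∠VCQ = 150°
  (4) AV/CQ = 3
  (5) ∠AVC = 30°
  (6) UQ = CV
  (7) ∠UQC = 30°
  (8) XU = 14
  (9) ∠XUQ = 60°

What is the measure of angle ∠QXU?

From the given relations: UQ = CV = 7.
Step 1: By the law of cosines on triangle XUQ: XQ² = 14² + 7² − 2·14·7·cos(60°) = 147, so XQ = 7·√3.
Step 2: By the inverse law of cosines on triangle QXU: cos(∠QXU) = ((7·√3)² + 14² − 7²) / (2·7·√3·14) = 294/339.48 = 0.866, so ∠QXU = 30°.

Therefore, the measure of angle ∠QXU = 30°.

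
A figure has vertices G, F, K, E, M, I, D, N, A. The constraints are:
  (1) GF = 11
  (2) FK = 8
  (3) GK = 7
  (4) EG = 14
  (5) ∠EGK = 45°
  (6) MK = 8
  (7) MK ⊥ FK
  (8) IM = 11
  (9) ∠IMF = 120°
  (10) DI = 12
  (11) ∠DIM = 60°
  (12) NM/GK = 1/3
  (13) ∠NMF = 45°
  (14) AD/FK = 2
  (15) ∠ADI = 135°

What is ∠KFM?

Step 1: By the law of cosines on triangle FKM: FM² = 8² + 8² − 2·8·8·cos(90°) = 128, so FM = 8·√2.
Step 2: By the inverse law of cosines on triangle KFM: cos(∠KFM) = (8² + (8·√2)² − 8²) / (2·8·8·√2) = 128/181.02 = 0.7071, so ∠KFM = 45°.

Therefore, the measure of angle ∠KFM = 45°.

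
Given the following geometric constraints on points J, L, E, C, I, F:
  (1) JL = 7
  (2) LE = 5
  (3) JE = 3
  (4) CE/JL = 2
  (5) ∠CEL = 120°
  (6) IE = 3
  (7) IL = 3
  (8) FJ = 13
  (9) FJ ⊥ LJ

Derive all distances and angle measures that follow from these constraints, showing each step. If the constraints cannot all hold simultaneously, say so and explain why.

The constraints are consistent.

From the given relations:
  CE = 2·JL = 2·7 = 14

Step 1: From LE = 5, EC = 14, and ∠LEC = 120°, by the law of cosines:
  LC² = LE² + EC² - 2·LE·EC·cos(120°) = 25 + 196 + 70 = 291
  LC ≈ 17.06

Step 2: From LJ = 7, JF = 13, and ∠LJF = 90°, by the law of cosines:
  LF² = LJ² + JF² - 2·LJ·JF·cos(90°) = 49 + 169 - 0 = 218
  LF ≈ 14.76

Step 3: From JE = 3, JL = 7, EL = 5, by the inverse law of cosines:
  cos(∠EJL) = (JE² + JL² - EL²) / (2·JE·JL)
  ∠EJL = 38.21°

Step 4: From LE = 5, LI = 3, EI = 3, by the inverse law of cosines:
  cos(∠ELI) = (LE² + LI² - EI²) / (2·LE·LI)
  ∠ELI = 33.56°

Step 5: From LE = 5, LJ = 7, EJ = 3, by the inverse law of cosines:
  cos(∠ELJ) = (LE² + LJ² - EJ²) / (2·LE·LJ)
  ∠ELJ = 21.79°

Step 6: From EI = 3, EL = 5, IL = 3, by the inverse law of cosines:
  cos(∠IEL) = (EI² + EL² - IL²) / (2·EI·EL)
  ∠IEL = 33.56°

Step 7: From EJ = 3, EL = 5, JL = 7, by the inverse law of cosines:
  cos(∠JEL) = (EJ² + EL² - JL²) / (2·EJ·EL)
  ∠JEL = 120°

Step 8: From IE = 3, IL = 3, EL = 5, by the inverse law of cosines:
  cos(∠EIL) = (IE² + IL² - EL²) / (2·IE·IL)
  ∠EIL = 112.89°

Step 9: From LC = 17.06, LE = 5, CE = 14, by the inverse law of cosines:
  cos(∠CLE) = (LC² + LE² - CE²) / (2·LC·LE)
  ∠CLE = 45.3°

Step 10: From LF = 14.76, LJ = 7, FJ = 13, by the inverse law of cosines:
  cos(∠FLJ) = (LF² + LJ² - FJ²) / (2·LF·LJ)
  ∠FLJ = 61.7°

Step 11: From CE = 14, CL = 17.06, EL = 5, by the inverse law of cosines:
  cos(∠ECL) = (CE² + CL² - EL²) / (2·CE·CL)
  ∠ECL = 14.7°

Step 12: From FJ = 13, FL = 14.76, JL = 7, by the inverse law of cosines:
  cos(∠JFL) = (FJ² + FL² - JL²) / (2·FJ·FL)
  ∠JFL = 28.3°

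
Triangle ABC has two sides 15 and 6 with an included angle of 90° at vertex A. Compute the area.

Area = (1/2) * AB * AC * sin(A)
Area = (1/2) * 15 * 6 * sin(90°)
Area = (1/2) * 15 * 6 * 1
Area = 45

45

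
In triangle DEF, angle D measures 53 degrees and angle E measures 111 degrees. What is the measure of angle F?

The interior angles sum to 180°: angle F = 180 - 53 - 111 = 16°.
The triangle is obtuse (angles 53°, 111°, 16°).

16 degrees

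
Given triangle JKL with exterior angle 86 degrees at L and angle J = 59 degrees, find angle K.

By the exterior angle theorem: exterior angle = sum of remote interior angles.
86 = 59 + angle K
angle K = 86 - 59 = 27 degrees

27 degrees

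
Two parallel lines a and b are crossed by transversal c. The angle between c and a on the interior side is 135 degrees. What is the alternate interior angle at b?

Alternate interior angles are equal: 135 degrees.

135 degrees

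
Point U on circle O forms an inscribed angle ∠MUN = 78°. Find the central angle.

Central angle = 2 × 78° = 156° (inscribed angle theorem).

156°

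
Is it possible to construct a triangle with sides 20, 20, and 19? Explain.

Yes.
The triangle inequality requires that the sum of any two sides exceeds the third.
Here 19 + 20 = 39 > 20, so the condition is met.

Yes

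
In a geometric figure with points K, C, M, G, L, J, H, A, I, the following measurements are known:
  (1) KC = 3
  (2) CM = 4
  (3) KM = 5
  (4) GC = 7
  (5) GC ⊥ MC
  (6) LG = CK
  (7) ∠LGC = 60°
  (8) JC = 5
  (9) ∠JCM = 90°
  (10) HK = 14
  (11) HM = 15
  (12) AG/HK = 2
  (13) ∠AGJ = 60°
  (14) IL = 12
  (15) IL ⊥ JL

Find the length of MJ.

Step 1: By the law of cosines on triangle MCJ: MJ² = 4² + 5² − 2·4·5·cos(90°) = 41, so MJ = √41.

Therefore, the length of MJ = √41.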